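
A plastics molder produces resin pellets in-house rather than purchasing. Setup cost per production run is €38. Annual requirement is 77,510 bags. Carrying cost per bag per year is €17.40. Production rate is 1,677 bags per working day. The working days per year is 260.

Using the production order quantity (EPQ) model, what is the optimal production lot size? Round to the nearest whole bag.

d = 77,510/260 = 298.1154 bags/day;  effective holding cost H(1 − d/p) = 17.4·(1 − 298.1154/1677) = 14.30685
Q* = √(2DS / H_eff) = √(2·77,510·38 / 14.30685) ≈ 641.67

642 bags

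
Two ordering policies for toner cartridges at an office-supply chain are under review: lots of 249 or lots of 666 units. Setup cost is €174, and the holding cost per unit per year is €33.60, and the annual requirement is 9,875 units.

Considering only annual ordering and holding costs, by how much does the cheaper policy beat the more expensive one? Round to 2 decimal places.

€2,684.95

TC(Q) = (D/Q)S + (Q/2)H
TC(249) = (9,875/249)×174 + (249/2)×33.6 = €11,083.80
TC(666) = (9,875/666)×174 + (666/2)×33.6 = €13,768.75
Lots of 249 are cheaper by €2,684.95.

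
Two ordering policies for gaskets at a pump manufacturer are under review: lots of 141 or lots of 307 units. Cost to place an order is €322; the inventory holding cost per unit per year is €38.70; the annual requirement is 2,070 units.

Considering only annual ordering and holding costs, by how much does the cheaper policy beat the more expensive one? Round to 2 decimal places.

€656.01

For each Q, cost = (D/Q)·S + (Q/2)·H.
TC(141) = (2,070/141)×322 + (141/2)×38.7 = €7,455.58
TC(307) = (2,070/307)×322 + (307/2)×38.7 = €8,111.59
Lots of 141 are cheaper by €656.01.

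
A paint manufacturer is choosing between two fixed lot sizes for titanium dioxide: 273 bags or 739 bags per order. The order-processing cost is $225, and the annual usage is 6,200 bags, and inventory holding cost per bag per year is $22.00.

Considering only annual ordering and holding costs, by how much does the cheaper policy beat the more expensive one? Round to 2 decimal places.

$1,903.80

Annual cost at Q: ordering D·S/Q plus holding Q·H/2.
TC(273) = (6,200/273)×225 + (273/2)×22 = $8,112.89
TC(739) = (6,200/739)×225 + (739/2)×22 = $10,016.69
Cheaper: Q = 273.  Difference = $1,903.80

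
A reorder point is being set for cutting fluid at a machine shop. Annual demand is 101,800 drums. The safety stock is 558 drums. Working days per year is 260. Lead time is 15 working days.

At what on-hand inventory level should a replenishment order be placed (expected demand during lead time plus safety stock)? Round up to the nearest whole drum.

Daily demand d = 101,800 / 260 = 391.538 drums/day
Demand during lead time = 391.538 × 15 = 5,873.08
Reorder point = 5,873.08 + 558 = 6,431.08 → round up

6,432 drums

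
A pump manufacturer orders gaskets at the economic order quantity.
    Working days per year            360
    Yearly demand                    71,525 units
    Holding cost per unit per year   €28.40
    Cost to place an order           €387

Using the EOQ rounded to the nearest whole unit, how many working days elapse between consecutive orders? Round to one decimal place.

7.0 days

Q* = √(2·D·S / H) = √(2·71,525·387 / 28.4) = √1,949,308.1 ≈ 1,396.18 → Q = 1,396 units
T = Q/D × 360 days = 1,396/71,525 × 360 = 7.026 days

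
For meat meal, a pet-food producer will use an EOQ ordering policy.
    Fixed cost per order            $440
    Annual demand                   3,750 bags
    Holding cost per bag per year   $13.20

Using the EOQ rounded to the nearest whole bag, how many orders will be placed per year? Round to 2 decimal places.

7.50 orders per year

Optimal lot size Q* = (2 × 3,750 × $440 / $13.2)^½ ≈ 500.00 → Q = 500
N = D/Q = 3,750/500 ≈ 7.500 orders/yr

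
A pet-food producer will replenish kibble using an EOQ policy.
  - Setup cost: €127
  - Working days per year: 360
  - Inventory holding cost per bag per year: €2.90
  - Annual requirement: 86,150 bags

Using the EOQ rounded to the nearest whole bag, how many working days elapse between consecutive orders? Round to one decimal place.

Q* = √(2·D·S / H) = √(2·86,150·127 / 2.9) = √7,545,551.7 ≈ 2,746.92 → Q = 2,747 bags
Days between orders = 360 / (D/Q) = 360 / 31.361 ≈ 11.479

11.5 days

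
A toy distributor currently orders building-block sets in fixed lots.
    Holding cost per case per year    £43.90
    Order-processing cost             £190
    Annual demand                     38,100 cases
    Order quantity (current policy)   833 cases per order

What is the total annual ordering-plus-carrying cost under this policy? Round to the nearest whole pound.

£26,975

Annual ordering cost = (D/Q)·S = (38,100/833) × 190 = £8,690.28
Annual holding cost  = (Q/2)·H = (833/2) × 43.9 = £18,284.35
Total = £8,690.28 + £18,284.35 = £26,974.63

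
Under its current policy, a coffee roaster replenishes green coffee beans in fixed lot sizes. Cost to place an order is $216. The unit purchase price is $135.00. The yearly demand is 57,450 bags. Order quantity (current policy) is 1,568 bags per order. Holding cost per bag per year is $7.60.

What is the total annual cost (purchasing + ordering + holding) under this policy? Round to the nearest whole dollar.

Orders/yr = 57,450/1,568 = 36.639; ordering cost = 36.639 × $216 = $7,914.03
Average inventory = 1,568/2 = 784; holding cost = 784 × $7.6 = $5,958.40
Purchase cost = D·C = 57,450 × 135 = $7,755,750.00
Total = $7,914.03 + $5,958.40 + $7,755,750.00 = $7,769,622.43

$7,769,622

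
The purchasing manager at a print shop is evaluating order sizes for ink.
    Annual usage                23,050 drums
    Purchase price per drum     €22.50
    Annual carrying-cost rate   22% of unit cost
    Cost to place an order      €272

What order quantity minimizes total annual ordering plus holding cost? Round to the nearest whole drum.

H = i·C = 0.22 × €22.5 = €4.9500 per drum-year
Q* = √(2·D·S / H) = √(2·23,050·272 / 4.95) = √2,533,171.7 ≈ 1,591.59

1,592 drums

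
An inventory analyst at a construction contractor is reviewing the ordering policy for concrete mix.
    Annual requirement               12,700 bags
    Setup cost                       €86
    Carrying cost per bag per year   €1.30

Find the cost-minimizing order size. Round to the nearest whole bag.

1,296 bags

Q* = √(2·D·S / H) = √(2·12,700·86 / 1.3) = √1,680,307.7 ≈ 1,296.27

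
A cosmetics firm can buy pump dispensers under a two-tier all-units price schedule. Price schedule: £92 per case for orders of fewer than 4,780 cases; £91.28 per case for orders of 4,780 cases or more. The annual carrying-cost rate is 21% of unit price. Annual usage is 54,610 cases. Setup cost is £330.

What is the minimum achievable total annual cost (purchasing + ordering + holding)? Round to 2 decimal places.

H₁ = 21%×£92 = £19.3200;  H₂ = 21%×£91.28 = £19.1688
EOQ₁ = √(2×54,610×330/19.3200) = 1,365.85  (< 4,780, feasible at tier 1)
EOQ₂ = √(2×54,610×330/19.1688) = 1,371.23  (< 4,780 → use Q = 4,780 at tier-2 price)
TC(tier 1 (EOQ₁), Q≈1,365.9) = £5,050,508.31
TC(tier 2, Q≈4,780.0) = £5,034,384.38
Minimum at tier 2: £5,034,384.38

£5,034,384.38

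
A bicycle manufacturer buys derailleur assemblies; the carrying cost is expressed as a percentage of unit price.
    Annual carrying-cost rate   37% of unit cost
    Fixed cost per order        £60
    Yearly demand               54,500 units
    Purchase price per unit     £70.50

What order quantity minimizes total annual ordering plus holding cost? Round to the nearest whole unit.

Holding cost per unit per year: H = 37% × £70.5 = £26.0850
Optimal lot size Q* = (2 × 54,500 × £60 / £26.085)^½ ≈ 500.72

501 units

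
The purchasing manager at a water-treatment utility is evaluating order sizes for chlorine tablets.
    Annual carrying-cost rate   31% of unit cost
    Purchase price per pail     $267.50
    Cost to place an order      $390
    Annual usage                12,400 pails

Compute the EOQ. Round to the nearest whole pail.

H = i·C = 0.31 × $267.5 = $82.9250 per pail-year
EOQ = √(2DS/H) = √(2 × 12,400 × 390 / 82.925)
    = √(116,635.51) ≈ 341.52

342 pails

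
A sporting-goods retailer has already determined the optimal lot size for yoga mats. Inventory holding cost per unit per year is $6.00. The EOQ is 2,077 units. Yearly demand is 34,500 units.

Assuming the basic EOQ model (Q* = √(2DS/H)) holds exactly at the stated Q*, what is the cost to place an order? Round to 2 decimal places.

From Q* = √(2DS/H) ⇒ Q*² = 2DS/H.
S = Q²H / (2D) = 2,077² × 6 / (2 × 34,500) = 375.1243

$375.12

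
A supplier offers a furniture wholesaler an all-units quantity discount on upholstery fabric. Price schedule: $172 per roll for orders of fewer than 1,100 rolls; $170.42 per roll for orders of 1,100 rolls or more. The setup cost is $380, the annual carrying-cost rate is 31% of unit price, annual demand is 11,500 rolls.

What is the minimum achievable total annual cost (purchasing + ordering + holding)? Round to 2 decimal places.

$1,992,859.34

H₁ = 31%×$172 = $53.3200;  H₂ = 31%×$170.42 = $52.8302
EOQ₁ = √(2×11,500×380/53.3200) = 404.87  (< 1,100, feasible at tier 1)
EOQ₂ = √(2×11,500×380/52.8302) = 406.74  (< 1,100 → use Q = 1,100 at tier-2 price)
TC(tier 1 (EOQ₁), Q≈404.9) = $1,999,587.42
TC(tier 2, Q≈1,100.0) = $1,992,859.34
Minimum at tier 2: $1,992,859.34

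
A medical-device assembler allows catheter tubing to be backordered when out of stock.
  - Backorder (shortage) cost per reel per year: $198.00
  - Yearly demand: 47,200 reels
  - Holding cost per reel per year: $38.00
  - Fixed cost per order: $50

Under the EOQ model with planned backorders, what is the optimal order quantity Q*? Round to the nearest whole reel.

Basic EOQ = √(2·47,200·50/38) = 352.435
Backorder adjustment √((H+b)/b) = √((38+198)/198) = 1.0918
Q* = 352.435 × 1.0918 ≈ 384.77

385 reels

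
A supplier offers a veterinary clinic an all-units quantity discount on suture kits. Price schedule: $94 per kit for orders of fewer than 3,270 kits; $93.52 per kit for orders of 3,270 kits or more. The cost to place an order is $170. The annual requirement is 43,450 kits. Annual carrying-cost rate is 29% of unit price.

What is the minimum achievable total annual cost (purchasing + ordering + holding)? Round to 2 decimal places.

$4,104,367.68

H₁ = 29%×$94 = $27.2600;  H₂ = 29%×$93.52 = $27.1208
EOQ₁ = √(2×43,450×170/27.2600) = 736.16  (< 3,270, feasible at tier 1)
EOQ₂ = √(2×43,450×170/27.1208) = 738.05  (< 3,270 → use Q = 3,270 at tier-2 price)
TC(tier 1 (EOQ₁), Q≈736.2) = $4,104,367.68
TC(tier 2, Q≈3,270.0) = $4,110,045.38
Minimum at tier 1 (EOQ₁): $4,104,367.68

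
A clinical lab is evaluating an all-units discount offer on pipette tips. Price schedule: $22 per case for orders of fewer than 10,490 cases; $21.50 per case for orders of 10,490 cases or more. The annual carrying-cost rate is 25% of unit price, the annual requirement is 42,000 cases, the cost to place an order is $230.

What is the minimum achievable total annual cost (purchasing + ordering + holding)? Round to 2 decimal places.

$932,112.75

H₁ = 25%×$22 = $5.5000;  H₂ = 25%×$21.50 = $5.3750
EOQ₁ = √(2×42,000×230/5.5000) = 1,874.23  (< 10,490, feasible at tier 1)
EOQ₂ = √(2×42,000×230/5.3750) = 1,895.90  (< 10,490 → use Q = 10,490 at tier-2 price)
TC(tier 1 (EOQ₁), Q≈1,874.2) = $934,308.25
TC(tier 2, Q≈10,490.0) = $932,112.75
Minimum at tier 2: $932,112.75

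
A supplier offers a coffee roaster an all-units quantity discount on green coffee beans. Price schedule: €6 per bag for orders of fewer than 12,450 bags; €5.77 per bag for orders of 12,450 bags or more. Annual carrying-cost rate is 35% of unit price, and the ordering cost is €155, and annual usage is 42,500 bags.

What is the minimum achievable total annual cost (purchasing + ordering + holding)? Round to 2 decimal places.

€258,325.50

H₁ = 35%×€6 = €2.1000;  H₂ = 35%×€5.77 = €2.0195
EOQ₁ = √(2×42,500×155/2.1000) = 2,504.76  (< 12,450, feasible at tier 1)
EOQ₂ = √(2×42,500×155/2.0195) = 2,554.19  (< 12,450 → use Q = 12,450 at tier-2 price)
TC(tier 1 (EOQ₁), Q≈2,504.8) = €260,259.99
TC(tier 2, Q≈12,450.0) = €258,325.50
Minimum at tier 2: €258,325.50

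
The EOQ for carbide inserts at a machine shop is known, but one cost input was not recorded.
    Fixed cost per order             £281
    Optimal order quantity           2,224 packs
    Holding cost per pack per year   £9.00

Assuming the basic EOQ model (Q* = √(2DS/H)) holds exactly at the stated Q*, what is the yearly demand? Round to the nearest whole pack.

Since Q* = (2DS/H)^½, squaring gives Q*²·H = 2DS.
D = Q²H / (2S) = 2,224² × 9 / (2 × 281) = 79,209.22

79,209 packs per year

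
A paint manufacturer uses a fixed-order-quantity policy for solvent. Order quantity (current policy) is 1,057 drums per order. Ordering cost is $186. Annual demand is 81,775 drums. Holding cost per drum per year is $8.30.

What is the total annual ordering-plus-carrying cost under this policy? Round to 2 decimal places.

$18,776.47

Ordering: D/Q × S = 81,775/1,057 × $186 = $14,389.92
Holding:  Q/2 × H = 1,057/2 × $8.3 = $4,386.55
Total = $14,389.92 + $4,386.55 = $18,776.47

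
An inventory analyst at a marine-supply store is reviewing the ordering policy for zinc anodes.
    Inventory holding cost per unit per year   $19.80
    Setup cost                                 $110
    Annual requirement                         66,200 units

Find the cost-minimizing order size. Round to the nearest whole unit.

858 units

2DS/H = 2·66,200·110/19.8 = 735,555.56
EOQ = √735,555.56 ≈ 857.65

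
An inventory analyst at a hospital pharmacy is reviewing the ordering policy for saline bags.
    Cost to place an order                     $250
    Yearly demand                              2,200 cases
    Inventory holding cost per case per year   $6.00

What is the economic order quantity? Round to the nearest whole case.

2DS/H = 2·2,200·250/6 = 183,333.33
EOQ = √183,333.33 ≈ 428.17

428 cases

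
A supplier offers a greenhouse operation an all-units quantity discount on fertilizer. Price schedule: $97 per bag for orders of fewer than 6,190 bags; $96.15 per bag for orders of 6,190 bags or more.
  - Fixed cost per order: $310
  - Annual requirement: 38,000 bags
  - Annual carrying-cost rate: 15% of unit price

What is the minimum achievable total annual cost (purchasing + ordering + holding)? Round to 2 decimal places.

$3,700,240.71

H₁ = 15%×$97 = $14.5500;  H₂ = 15%×$96.15 = $14.4225
EOQ₁ = √(2×38,000×310/14.5500) = 1,272.50  (< 6,190, feasible at tier 1)
EOQ₂ = √(2×38,000×310/14.4225) = 1,278.11  (< 6,190 → use Q = 6,190 at tier-2 price)
TC(tier 1 (EOQ₁), Q≈1,272.5) = $3,704,514.80
TC(tier 2, Q≈6,190.0) = $3,700,240.71
Minimum at tier 2: $3,700,240.71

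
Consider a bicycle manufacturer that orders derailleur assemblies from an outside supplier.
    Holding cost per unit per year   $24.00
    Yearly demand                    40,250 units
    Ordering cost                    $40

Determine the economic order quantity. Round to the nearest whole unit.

2DS/H = 2·40,250·40/24 = 134,166.67
EOQ = √134,166.67 ≈ 366.29

366 units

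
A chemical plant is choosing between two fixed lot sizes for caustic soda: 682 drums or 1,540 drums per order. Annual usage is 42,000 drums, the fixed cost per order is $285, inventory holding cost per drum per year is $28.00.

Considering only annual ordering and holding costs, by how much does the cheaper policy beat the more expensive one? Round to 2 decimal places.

Annual cost at Q: ordering D·S/Q plus holding Q·H/2.
TC(682) = (42,000/682)×285 + (682/2)×28 = $27,099.32
TC(1,540) = (42,000/1,540)×285 + (1,540/2)×28 = $29,332.73
Cheaper: Q = 682.  Difference = $2,233.41

$2,233.41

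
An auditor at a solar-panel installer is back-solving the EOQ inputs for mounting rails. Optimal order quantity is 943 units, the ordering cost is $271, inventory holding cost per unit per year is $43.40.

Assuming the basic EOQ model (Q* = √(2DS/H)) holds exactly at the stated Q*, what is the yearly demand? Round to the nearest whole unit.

71,206 units per year

Since Q* = (2DS/H)^½, squaring gives Q*²·H = 2DS.
D = Q²H / (2S) = 943² × 43.4 / (2 × 271) = 71,205.55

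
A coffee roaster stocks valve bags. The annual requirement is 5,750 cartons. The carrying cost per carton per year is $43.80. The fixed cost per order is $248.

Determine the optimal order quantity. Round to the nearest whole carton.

255 cartons

Optimal lot size Q* = (2 × 5,750 × $248 / $43.8)^½ ≈ 255.17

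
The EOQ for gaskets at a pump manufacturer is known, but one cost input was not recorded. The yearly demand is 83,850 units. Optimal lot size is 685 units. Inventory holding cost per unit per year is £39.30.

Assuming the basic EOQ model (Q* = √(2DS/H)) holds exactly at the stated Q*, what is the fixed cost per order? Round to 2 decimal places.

£109.96

EOQ relation: Q² = 2DS/H, so rearrange for the unknown.
S = Q²H / (2D) = 685² × 39.3 / (2 × 83,850) = 109.9615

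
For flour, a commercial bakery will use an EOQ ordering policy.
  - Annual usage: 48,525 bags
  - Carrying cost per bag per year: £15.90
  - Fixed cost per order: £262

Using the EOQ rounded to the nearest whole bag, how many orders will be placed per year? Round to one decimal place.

Q* = √(2·D·S / H) = √(2·48,525·262 / 15.9) = √1,599,188.7 ≈ 1,264.59 → Q = 1,265
N = D/Q = 48,525/1,265 ≈ 38.360 orders/yr

38.4 orders per year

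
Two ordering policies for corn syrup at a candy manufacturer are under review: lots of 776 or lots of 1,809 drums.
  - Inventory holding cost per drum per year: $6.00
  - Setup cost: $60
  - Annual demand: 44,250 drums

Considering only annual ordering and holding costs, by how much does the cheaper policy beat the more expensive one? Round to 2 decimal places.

$1,145.27

For each Q, cost = (D/Q)·S + (Q/2)·H.
TC(776) = (44,250/776)×60 + (776/2)×6 = $5,749.39
TC(1,809) = (44,250/1,809)×60 + (1,809/2)×6 = $6,894.66
Cheaper: Q = 776.  Difference = $1,145.27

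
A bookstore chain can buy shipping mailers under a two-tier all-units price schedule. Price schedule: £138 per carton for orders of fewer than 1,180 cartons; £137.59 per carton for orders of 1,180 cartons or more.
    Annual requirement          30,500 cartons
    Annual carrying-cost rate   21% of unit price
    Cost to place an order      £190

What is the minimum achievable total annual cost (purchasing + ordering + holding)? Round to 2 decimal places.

£4,218,453.42

H₁ = 21%×£138 = £28.9800;  H₂ = 21%×£137.59 = £28.8939
EOQ₁ = √(2×30,500×190/28.9800) = 632.40  (< 1,180, feasible at tier 1)
EOQ₂ = √(2×30,500×190/28.8939) = 633.34  (< 1,180 → use Q = 1,180 at tier-2 price)
TC(tier 1 (EOQ₁), Q≈632.4) = £4,227,326.98
TC(tier 2, Q≈1,180.0) = £4,218,453.42
Minimum at tier 2: £4,218,453.42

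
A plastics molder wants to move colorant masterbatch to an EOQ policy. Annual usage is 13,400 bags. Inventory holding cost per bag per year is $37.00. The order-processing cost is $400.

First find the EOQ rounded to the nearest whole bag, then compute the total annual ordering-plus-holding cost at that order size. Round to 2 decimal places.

$19,915.83

Optimal lot size Q* = (2 × 13,400 × $400 / $37)^½ ≈ 538.27 → Q = 538 bags
Annual ordering cost = (D/Q)·S = (13,400/538) × 400 = $9,962.83
Annual holding cost  = (Q/2)·H = (538/2) × 37 = $9,953.00
Total = $9,962.83 + $9,953.00 = $19,915.83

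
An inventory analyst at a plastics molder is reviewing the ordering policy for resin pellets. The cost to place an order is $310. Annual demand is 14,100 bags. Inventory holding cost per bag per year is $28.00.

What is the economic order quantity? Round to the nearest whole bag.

Q* = √(2·D·S / H) = √(2·14,100·310 / 28) = √312,214.3 ≈ 558.76

559 bags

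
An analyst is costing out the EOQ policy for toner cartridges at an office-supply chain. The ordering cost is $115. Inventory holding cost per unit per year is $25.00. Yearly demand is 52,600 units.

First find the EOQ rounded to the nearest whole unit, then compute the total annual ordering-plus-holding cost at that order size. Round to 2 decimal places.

$17,391.09

Q* = √(2·D·S / H) = √(2·52,600·115 / 25) = √483,920.0 ≈ 695.64 → Q = 696 units
Annual ordering cost = (D/Q)·S = (52,600/696) × 115 = $8,691.09
Annual holding cost  = (Q/2)·H = (696/2) × 25 = $8,700.00
Total = $8,691.09 + $8,700.00 = $17,391.09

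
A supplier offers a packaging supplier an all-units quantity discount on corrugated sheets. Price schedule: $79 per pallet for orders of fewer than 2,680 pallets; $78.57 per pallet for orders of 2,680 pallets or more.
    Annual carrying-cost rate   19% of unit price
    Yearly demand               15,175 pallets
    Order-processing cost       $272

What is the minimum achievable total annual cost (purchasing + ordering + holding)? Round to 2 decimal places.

$1,209,956.51

H₁ = 19%×$79 = $15.0100;  H₂ = 19%×$78.57 = $14.9283
EOQ₁ = √(2×15,175×272/15.0100) = 741.61  (< 2,680, feasible at tier 1)
EOQ₂ = √(2×15,175×272/14.9283) = 743.63  (< 2,680 → use Q = 2,680 at tier-2 price)
TC(tier 1 (EOQ₁), Q≈741.6) = $1,209,956.51
TC(tier 2, Q≈2,680.0) = $1,213,843.82
Minimum at tier 1 (EOQ₁): $1,209,956.51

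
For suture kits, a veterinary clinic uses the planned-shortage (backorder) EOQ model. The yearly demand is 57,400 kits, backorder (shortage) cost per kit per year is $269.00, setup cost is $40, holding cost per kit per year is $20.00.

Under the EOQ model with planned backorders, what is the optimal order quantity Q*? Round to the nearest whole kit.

497 kits

Q* = √(2DS/H) · √((H + b)/b)
   = √(2 × 57,400 × 40 / 20) · √((20 + 269) / 269)
   = 479.166 × 1.0365 ≈ 496.66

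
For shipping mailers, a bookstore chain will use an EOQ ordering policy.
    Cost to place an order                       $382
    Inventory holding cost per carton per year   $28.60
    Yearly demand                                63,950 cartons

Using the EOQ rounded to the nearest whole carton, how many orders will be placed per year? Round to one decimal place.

48.9 orders per year

Optimal lot size Q* = (2 × 63,950 × $382 / $28.6)^½ ≈ 1,307.03 → Q = 1,307
Orders per year = D/Q = 63,950 / 1,307 = 48.929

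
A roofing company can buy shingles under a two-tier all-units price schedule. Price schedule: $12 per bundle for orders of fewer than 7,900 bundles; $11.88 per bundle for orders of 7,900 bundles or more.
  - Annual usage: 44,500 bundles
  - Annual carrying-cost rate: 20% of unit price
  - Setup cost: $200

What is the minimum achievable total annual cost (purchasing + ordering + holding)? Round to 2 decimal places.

H₁ = 20%×$12 = $2.4000;  H₂ = 20%×$11.88 = $2.3760
EOQ₁ = √(2×44,500×200/2.4000) = 2,723.36  (< 7,900, feasible at tier 1)
EOQ₂ = √(2×44,500×200/2.3760) = 2,737.08  (< 7,900 → use Q = 7,900 at tier-2 price)
TC(tier 1 (EOQ₁), Q≈2,723.4) = $540,536.05
TC(tier 2, Q≈7,900.0) = $539,171.78
Minimum at tier 2: $539,171.78

$539,171.78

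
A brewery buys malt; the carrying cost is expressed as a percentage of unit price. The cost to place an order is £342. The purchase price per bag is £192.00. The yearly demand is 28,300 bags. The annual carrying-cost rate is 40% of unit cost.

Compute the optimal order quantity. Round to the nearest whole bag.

H = i·C = 0.4 × £192 = £76.8000 per bag-year
Optimal lot size Q* = (2 × 28,300 × £342 / £76.8)^½ ≈ 502.04

502 bags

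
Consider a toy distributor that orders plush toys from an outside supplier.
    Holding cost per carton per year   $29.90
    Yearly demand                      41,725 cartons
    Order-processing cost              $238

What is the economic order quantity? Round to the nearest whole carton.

Q* = √(2·D·S / H) = √(2·41,725·238 / 29.9) = √664,250.8 ≈ 815.02

815 cartons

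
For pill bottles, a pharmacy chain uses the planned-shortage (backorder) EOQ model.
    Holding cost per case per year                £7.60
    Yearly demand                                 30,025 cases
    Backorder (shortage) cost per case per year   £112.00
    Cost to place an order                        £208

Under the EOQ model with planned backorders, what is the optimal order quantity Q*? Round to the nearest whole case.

Basic EOQ = √(2·30,025·208/7.6) = 1,281.980
Backorder adjustment √((H+b)/b) = √((7.6+112)/112) = 1.0334
Q* = 1,281.980 × 1.0334 ≈ 1,324.76

1,325 cases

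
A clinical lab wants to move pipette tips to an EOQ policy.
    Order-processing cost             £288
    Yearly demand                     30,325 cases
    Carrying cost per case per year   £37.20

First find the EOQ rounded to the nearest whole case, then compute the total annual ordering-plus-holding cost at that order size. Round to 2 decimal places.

EOQ = √(2DS/H) = √(2 × 30,325 × 288 / 37.2)
    = √(469,548.39) ≈ 685.24 → Q = 685 cases
Orders/yr = 30,325/685 = 44.270; ordering cost = 44.270 × £288 = £12,749.78
Average inventory = 685/2 = 342.5; holding cost = 342.5 × £37.2 = £12,741.00
Total = £12,749.78 + £12,741.00 = £25,490.78

£25,490.78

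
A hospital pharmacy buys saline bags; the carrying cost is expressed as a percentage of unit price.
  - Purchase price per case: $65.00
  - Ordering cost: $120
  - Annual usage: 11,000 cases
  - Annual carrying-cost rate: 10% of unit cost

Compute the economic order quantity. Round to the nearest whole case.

Carrying cost H = $65 × 10% = $6.5000/case/yr
Q* = √(2·D·S / H) = √(2·11,000·120 / 6.5) = √406,153.8 ≈ 637.30

637 cases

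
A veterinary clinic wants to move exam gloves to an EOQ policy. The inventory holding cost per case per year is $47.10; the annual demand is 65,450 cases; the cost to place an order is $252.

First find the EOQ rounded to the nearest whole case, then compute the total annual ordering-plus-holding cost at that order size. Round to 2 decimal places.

2DS/H = 2·65,450·252/47.1 = 700,356.69
EOQ = √700,356.69 ≈ 836.87 → Q = 837 cases
Annual ordering cost = (D/Q)·S = (65,450/837) × 252 = $19,705.38
Annual holding cost  = (Q/2)·H = (837/2) × 47.1 = $19,711.35
Total = $19,705.38 + $19,711.35 = $39,416.73

$39,416.73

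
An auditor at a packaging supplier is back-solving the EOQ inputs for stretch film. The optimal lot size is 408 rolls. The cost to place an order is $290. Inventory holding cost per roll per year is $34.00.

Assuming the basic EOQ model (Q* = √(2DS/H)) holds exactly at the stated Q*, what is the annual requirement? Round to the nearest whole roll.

9,758 rolls per year

Since Q* = (2DS/H)^½, squaring gives Q*²·H = 2DS.
D = Q²H / (2S) = 408² × 34 / (2 × 290) = 9,758.23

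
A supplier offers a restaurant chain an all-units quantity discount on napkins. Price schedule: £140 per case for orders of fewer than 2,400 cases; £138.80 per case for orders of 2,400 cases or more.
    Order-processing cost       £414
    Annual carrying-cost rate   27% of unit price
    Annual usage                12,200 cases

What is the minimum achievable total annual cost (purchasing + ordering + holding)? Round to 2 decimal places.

H₁ = 27%×£140 = £37.8000;  H₂ = 27%×£138.80 = £37.4760
EOQ₁ = √(2×12,200×414/37.8000) = 516.95  (< 2,400, feasible at tier 1)
EOQ₂ = √(2×12,200×414/37.4760) = 519.18  (< 2,400 → use Q = 2,400 at tier-2 price)
TC(tier 1 (EOQ₁), Q≈517.0) = £1,727,540.74
TC(tier 2, Q≈2,400.0) = £1,740,435.70
Minimum at tier 1 (EOQ₁): £1,727,540.74

£1,727,540.74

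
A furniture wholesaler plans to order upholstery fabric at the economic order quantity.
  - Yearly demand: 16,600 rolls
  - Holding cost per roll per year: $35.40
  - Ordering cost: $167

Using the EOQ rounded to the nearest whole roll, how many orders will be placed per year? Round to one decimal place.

EOQ = √(2DS/H) = √(2 × 16,600 × 167 / 35.4)
    = √(156,621.47) ≈ 395.75 → Q = 396
N = D/Q = 16,600/396 ≈ 41.919 orders/yr

41.9 orders per year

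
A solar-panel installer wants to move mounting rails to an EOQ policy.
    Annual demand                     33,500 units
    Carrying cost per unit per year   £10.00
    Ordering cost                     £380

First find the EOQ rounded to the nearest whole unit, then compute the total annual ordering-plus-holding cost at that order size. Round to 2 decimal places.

£15,956.19

Optimal lot size Q* = (2 × 33,500 × £380 / £10)^½ ≈ 1,595.62 → Q = 1,596 units
Annual ordering cost = (D/Q)·S = (33,500/1,596) × 380 = £7,976.19
Annual holding cost  = (Q/2)·H = (1,596/2) × 10 = £7,980.00
Total = £7,976.19 + £7,980.00 = £15,956.19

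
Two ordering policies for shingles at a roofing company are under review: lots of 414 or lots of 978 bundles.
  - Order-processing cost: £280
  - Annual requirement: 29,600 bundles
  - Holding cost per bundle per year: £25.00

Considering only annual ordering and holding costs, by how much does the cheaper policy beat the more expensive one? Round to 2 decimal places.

£4,494.89

TC(Q) = (D/Q)S + (Q/2)H
TC(414) = (29,600/414)×280 + (414/2)×25 = £25,194.32
TC(978) = (29,600/978)×280 + (978/2)×25 = £20,699.44
|ΔTC| = |£25,194.32 − £20,699.44| = £4,494.89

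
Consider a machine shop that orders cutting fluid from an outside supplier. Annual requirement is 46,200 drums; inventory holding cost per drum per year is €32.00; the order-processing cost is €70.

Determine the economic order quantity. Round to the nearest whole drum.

Optimal lot size Q* = (2 × 46,200 × €70 / €32)^½ ≈ 449.58

450 drums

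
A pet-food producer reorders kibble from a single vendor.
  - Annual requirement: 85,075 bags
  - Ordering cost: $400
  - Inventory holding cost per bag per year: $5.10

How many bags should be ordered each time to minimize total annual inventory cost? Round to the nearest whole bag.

3,653 bags

Optimal lot size Q* = (2 × 85,075 × $400 / $5.1)^½ ≈ 3,653.09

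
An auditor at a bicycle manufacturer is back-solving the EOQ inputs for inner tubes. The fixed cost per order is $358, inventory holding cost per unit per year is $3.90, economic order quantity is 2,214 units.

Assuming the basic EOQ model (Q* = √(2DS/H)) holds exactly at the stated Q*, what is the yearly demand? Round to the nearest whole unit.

26,700 units per year

Since Q* = (2DS/H)^½, squaring gives Q*²·H = 2DS.
D = Q²H / (2S) = 2,214² × 3.9 / (2 × 358) = 26,699.73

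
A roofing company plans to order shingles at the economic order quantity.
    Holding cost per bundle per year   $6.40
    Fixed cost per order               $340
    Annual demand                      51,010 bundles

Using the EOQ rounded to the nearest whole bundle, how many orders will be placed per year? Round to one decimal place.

21.9 orders per year

Optimal lot size Q* = (2 × 51,010 × $340 / $6.4)^½ ≈ 2,328.05 → Q = 2,328
Orders per year = D/Q = 51,010 / 2,328 = 21.912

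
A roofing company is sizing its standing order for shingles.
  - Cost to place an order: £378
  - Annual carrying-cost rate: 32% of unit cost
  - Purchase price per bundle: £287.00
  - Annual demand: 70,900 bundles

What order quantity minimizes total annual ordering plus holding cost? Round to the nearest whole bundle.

764 bundles

Carrying cost H = £287 × 32% = £91.8400/bundle/yr
Q* = √(2·D·S / H) = √(2·70,900·378 / 91.84) = √583,628.0 ≈ 763.96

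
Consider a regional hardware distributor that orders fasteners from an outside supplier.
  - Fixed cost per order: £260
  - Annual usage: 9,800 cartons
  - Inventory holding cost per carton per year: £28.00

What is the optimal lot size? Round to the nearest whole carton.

427 cartons

Q* = √(2·D·S / H) = √(2·9,800·260 / 28) = √182,000.0 ≈ 426.61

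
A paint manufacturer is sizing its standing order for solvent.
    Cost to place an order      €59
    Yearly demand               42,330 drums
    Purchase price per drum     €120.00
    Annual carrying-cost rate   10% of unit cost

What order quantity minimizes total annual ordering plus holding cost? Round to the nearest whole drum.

645 drums

Carrying cost H = €120 × 10% = €12.0000/drum/yr
Optimal lot size Q* = (2 × 42,330 × €59 / €12)^½ ≈ 645.17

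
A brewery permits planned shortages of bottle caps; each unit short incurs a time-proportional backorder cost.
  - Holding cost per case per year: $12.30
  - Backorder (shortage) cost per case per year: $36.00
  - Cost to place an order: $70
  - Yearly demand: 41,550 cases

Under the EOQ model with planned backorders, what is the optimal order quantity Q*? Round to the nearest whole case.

Basic EOQ = √(2·41,550·70/12.3) = 687.697
Backorder adjustment √((H+b)/b) = √((12.3+36)/36) = 1.1583
Q* = 687.697 × 1.1583 ≈ 796.56

797 cases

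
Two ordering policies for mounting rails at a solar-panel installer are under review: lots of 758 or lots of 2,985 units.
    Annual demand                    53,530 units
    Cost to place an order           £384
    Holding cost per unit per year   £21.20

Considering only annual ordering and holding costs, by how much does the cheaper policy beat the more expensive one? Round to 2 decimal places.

£3,374.37

For each Q, cost = (D/Q)·S + (Q/2)·H.
TC(758) = (53,530/758)×384 + (758/2)×21.2 = £35,152.90
TC(2,985) = (53,530/2,985)×384 + (2,985/2)×21.2 = £38,527.27
Cheaper: Q = 758.  Difference = £3,374.37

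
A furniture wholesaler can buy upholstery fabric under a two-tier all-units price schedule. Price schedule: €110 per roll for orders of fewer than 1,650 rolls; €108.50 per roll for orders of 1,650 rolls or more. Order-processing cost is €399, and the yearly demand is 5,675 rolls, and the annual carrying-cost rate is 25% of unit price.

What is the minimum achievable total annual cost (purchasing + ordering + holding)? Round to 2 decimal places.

€635,409.65

H₁ = 25%×€110 = €27.5000;  H₂ = 25%×€108.50 = €27.1250
EOQ₁ = √(2×5,675×399/27.5000) = 405.81  (< 1,650, feasible at tier 1)
EOQ₂ = √(2×5,675×399/27.1250) = 408.60  (< 1,650 → use Q = 1,650 at tier-2 price)
TC(tier 1 (EOQ₁), Q≈405.8) = €635,409.65
TC(tier 2, Q≈1,650.0) = €639,487.94
Minimum at tier 1 (EOQ₁): €635,409.65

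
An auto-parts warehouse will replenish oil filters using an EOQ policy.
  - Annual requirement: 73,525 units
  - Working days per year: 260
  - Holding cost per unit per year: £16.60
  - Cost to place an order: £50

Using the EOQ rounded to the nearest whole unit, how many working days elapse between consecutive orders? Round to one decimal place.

2.4 days

EOQ = √(2DS/H) = √(2 × 73,525 × 50 / 16.6)
    = √(442,921.69) ≈ 665.52 → Q = 666 units
T = Q/D × 260 days = 666/73,525 × 260 = 2.355 days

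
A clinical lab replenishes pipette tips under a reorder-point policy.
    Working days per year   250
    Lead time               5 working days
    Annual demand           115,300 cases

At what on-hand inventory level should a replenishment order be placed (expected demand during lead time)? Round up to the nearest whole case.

Daily demand d = 115,300 / 250 = 461.200 cases/day
Demand during lead time = 461.200 × 5 = 2,306.00
Reorder point = 2,306.00 → round up

2,306 cases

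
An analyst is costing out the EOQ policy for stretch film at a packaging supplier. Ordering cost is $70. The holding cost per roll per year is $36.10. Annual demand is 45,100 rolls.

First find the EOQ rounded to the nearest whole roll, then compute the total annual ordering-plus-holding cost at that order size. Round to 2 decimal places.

$15,097.53

Optimal lot size Q* = (2 × 45,100 × $70 / $36.1)^½ ≈ 418.21 → Q = 418 rolls
Annual ordering cost = (D/Q)·S = (45,100/418) × 70 = $7,552.63
Annual holding cost  = (Q/2)·H = (418/2) × 36.1 = $7,544.90
Total = $7,552.63 + $7,544.90 = $15,097.53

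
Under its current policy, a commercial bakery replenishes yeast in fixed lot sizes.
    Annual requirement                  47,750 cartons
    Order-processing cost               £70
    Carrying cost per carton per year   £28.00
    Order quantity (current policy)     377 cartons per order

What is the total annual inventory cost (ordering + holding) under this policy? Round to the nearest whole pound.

Ordering: D/Q × S = 47,750/377 × £70 = £8,866.05
Holding:  Q/2 × H = 377/2 × £28 = £5,278.00
Total = £8,866.05 + £5,278.00 = £14,144.05

£14,144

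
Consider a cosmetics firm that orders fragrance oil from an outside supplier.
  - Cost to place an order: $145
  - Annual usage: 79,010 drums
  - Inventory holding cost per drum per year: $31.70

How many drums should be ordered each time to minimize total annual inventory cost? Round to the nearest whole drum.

2DS/H = 2·79,010·145/31.7 = 722,804.42
EOQ = √722,804.42 ≈ 850.18

850 drums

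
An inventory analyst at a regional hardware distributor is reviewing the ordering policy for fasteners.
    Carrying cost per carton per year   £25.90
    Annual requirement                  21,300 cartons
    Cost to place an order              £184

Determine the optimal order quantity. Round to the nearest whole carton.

550 cartons

Optimal lot size Q* = (2 × 21,300 × £184 / £25.9)^½ ≈ 550.13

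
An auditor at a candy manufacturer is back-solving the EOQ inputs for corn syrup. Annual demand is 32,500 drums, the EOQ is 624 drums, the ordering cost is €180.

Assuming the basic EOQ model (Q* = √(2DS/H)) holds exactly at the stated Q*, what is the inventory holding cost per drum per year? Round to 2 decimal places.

EOQ relation: Q² = 2DS/H, so rearrange for the unknown.
H = 2DS / Q² = 2 × 32,500 × 180 / 624² = 30.0481

€30.05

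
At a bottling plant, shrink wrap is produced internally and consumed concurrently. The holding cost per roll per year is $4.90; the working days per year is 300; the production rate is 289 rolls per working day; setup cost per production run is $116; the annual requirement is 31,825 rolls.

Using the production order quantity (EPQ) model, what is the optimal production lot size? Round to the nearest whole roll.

Daily demand d = 31,825/300 = 106.083; p = 289; 1 − d/p = 0.63293
EPQ = √(2DS / (H(1 − d/p)))
    = √(2 × 31,825 × 116 / (4.9 × 0.63293)) ≈ 1,542.95

1,543 rolls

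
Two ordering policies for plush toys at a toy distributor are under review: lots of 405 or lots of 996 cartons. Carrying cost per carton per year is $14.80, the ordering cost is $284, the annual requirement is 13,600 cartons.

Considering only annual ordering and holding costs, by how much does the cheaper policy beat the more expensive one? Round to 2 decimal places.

TC(Q) = (D/Q)S + (Q/2)H
TC(405) = (13,600/405)×284 + (405/2)×14.8 = $12,533.79
TC(996) = (13,600/996)×284 + (996/2)×14.8 = $11,248.31
Lots of 996 are cheaper by $1,285.48.

$1,285.48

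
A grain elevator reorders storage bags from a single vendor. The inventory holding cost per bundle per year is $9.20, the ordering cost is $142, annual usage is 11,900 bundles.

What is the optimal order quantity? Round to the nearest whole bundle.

Q* = √(2·D·S / H) = √(2·11,900·142 / 9.2) = √367,347.8 ≈ 606.09

606 bundles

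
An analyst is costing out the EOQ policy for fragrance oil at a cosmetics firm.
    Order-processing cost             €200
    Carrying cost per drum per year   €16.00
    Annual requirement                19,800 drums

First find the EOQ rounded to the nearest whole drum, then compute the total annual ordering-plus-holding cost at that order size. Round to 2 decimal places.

Optimal lot size Q* = (2 × 19,800 × €200 / €16)^½ ≈ 703.56 → Q = 704 drums
Annual ordering cost = (D/Q)·S = (19,800/704) × 200 = €5,625.00
Annual holding cost  = (Q/2)·H = (704/2) × 16 = €5,632.00
Total = €5,625.00 + €5,632.00 = €11,257.00

€11,257.00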